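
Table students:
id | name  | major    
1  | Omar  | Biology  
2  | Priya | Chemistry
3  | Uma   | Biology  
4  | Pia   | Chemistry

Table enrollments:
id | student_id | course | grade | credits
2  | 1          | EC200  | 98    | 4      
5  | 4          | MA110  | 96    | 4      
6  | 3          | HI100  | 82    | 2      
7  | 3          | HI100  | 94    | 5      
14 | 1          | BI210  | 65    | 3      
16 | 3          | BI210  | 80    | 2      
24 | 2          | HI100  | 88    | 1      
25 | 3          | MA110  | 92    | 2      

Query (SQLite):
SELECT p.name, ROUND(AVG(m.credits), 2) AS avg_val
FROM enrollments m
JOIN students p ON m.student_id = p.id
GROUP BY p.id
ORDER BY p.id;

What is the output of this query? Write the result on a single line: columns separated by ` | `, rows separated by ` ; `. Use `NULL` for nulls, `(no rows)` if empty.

Omar | 3.5 ; Priya | 1 ; Uma | 2.75 ; Pia | 4

Join each enrollments row to its students via student_id.
Group joined rows by students.id; compute ROUND(AVG(m.credits), 2) per group.
  1: ids {2, 14} → ROUND(AVG(m.credits), 2)=3.5
  2: ids {24} → ROUND(AVG(m.credits), 2)=1
  3: ids {6, 7, 16, 25} → ROUND(AVG(m.credits), 2)=2.75
  4: ids {5} → ROUND(AVG(m.credits), 2)=4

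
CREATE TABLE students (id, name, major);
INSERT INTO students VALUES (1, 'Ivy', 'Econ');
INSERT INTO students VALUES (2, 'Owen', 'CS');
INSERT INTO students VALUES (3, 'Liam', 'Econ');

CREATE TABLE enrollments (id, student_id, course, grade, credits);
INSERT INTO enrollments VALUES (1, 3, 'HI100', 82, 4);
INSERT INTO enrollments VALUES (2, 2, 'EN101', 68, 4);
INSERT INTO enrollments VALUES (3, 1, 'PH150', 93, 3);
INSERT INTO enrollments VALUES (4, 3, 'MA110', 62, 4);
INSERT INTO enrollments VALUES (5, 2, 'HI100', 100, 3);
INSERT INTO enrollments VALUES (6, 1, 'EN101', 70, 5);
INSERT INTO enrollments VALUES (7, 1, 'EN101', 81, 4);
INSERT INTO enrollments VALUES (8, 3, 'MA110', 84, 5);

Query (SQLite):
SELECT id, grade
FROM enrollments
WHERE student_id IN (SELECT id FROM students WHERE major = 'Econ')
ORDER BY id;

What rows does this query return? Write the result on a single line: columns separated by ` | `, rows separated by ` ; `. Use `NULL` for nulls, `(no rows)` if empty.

1 | 82 ; 3 | 93 ; 4 | 62 ; 6 | 70 ; 7 | 81 ; 8 | 84

Inner query: students.id where major = 'Econ'.
Outer: keep enrollments rows whose student_id is in that set.
Inner query → {1, 3}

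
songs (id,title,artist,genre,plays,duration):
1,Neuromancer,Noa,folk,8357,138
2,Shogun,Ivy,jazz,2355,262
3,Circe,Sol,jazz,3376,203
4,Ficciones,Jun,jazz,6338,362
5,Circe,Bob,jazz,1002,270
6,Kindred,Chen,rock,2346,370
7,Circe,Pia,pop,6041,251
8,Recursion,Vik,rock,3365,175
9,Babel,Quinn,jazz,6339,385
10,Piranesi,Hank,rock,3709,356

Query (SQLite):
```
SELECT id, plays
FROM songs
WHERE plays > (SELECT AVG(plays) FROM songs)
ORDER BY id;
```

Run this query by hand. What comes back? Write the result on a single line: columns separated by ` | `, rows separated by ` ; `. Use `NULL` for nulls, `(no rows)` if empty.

Scalar subquery: AVG(plays) over all songs rows = 4322.8.
Keep rows where plays > that value.

1 | 8357 ; 4 | 6338 ; 7 | 6041 ; 9 | 6339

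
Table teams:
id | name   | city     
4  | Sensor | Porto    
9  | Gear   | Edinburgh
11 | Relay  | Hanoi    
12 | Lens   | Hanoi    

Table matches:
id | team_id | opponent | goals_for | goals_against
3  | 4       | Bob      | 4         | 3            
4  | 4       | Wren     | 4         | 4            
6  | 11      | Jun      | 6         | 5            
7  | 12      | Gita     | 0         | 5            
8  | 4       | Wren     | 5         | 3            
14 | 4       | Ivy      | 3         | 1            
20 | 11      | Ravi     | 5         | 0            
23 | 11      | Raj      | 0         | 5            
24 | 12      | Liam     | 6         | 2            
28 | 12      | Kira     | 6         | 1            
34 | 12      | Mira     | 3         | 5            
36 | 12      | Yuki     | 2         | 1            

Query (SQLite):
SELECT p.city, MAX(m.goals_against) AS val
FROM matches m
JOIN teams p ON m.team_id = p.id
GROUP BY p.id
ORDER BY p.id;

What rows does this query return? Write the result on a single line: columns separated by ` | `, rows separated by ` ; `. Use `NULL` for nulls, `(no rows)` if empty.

Porto | 4 ; Hanoi | 5 ; Hanoi | 5

Join each matches row to its teams via team_id.
Group joined rows by teams.id; compute MAX(m.goals_against) per group.
  4: ids {3, 4, 8, 14} → MAX(m.goals_against)=4
  11: ids {6, 20, 23} → MAX(m.goals_against)=5
  12: ids {7, 24, 28, 34, 36} → MAX(m.goals_against)=5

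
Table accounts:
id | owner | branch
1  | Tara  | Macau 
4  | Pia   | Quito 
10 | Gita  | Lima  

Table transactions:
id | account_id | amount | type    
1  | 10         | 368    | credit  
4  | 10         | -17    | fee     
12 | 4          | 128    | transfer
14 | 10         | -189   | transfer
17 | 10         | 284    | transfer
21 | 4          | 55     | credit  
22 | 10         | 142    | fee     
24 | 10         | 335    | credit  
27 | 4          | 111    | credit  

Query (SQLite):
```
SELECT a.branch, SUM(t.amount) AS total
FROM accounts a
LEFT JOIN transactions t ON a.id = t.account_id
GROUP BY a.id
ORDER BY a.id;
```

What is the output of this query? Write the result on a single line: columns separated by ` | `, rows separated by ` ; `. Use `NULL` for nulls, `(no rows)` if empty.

LEFT JOIN keeps every accounts row; unmatched ones get NULL for transactions columns.
Group by accounts.id and compute SUM(t.amount). SUM over an all-NULL group is NULL.
  1: ids {—} → SUM(t.amount)=NULL
  4: ids {12, 21, 27} → SUM(t.amount)=294
  10: ids {1, 4, 14, 17, 22, 24} → SUM(t.amount)=923

Macau | NULL ; Quito | 294 ; Lima | 923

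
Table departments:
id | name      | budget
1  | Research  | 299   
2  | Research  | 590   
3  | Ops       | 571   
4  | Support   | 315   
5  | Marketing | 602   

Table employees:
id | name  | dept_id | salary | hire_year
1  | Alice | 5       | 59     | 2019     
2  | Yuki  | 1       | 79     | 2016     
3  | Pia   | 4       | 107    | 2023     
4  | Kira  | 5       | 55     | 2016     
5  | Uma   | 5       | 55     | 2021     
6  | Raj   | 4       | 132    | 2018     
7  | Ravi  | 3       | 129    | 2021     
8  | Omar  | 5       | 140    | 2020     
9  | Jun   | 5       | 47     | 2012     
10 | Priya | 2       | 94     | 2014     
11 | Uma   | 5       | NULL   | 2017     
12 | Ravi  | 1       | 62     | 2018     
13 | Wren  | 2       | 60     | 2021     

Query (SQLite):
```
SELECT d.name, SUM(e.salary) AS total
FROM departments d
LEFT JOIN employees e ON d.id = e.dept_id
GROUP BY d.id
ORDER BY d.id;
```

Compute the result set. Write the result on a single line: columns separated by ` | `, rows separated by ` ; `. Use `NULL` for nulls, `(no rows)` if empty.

Research | 141 ; Research | 154 ; Ops | 129 ; Support | 239 ; Marketing | 356

LEFT JOIN keeps every departments row; unmatched ones get NULL for employees columns.
Group by departments.id and compute SUM(e.salary). SUM over an all-NULL group is NULL.
  1: ids {2, 12} → SUM(e.salary)=141
  2: ids {10, 13} → SUM(e.salary)=154
  3: ids {7} → SUM(e.salary)=129
  4: ids {3, 6} → SUM(e.salary)=239
  5: ids {1, 4, 5, 8, 9, 11} → SUM(e.salary)=356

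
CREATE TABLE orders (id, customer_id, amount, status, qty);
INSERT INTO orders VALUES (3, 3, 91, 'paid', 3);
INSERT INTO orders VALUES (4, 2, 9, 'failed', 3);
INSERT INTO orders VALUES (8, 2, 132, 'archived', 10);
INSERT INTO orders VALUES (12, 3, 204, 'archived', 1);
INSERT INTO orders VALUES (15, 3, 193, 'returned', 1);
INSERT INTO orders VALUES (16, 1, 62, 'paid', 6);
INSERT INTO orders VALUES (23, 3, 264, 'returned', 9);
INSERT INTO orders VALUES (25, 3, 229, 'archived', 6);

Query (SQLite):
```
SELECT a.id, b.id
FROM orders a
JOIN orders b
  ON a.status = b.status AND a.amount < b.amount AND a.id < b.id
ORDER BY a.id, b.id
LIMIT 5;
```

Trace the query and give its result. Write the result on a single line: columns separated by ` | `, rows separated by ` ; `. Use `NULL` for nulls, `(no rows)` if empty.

8 | 12 ; 8 | 25 ; 12 | 25 ; 15 | 23

Pairs (a,b) with same status, a.amount < b.amount, a.id < b.id.
status groups: archived:{8,12,25} failed:{4} paid:{3,16} returned:{15,23}
Ordered by (a.id, b.id); first 5.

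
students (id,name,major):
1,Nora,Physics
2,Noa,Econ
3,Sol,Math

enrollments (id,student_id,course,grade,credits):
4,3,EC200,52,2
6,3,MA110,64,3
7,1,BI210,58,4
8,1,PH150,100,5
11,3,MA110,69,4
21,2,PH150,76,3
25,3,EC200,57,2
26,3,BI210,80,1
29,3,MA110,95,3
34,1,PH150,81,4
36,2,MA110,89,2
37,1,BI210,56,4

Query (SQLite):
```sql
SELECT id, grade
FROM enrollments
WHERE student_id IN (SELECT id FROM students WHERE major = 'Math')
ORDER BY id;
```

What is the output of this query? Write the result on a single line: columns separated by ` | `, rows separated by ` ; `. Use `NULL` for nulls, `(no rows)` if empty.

Inner query: students.id where major = 'Math'.
Outer: keep enrollments rows whose student_id is in that set.
Inner query → {3}

4 | 52 ; 6 | 64 ; 11 | 69 ; 25 | 57 ; 26 | 80 ; 29 | 95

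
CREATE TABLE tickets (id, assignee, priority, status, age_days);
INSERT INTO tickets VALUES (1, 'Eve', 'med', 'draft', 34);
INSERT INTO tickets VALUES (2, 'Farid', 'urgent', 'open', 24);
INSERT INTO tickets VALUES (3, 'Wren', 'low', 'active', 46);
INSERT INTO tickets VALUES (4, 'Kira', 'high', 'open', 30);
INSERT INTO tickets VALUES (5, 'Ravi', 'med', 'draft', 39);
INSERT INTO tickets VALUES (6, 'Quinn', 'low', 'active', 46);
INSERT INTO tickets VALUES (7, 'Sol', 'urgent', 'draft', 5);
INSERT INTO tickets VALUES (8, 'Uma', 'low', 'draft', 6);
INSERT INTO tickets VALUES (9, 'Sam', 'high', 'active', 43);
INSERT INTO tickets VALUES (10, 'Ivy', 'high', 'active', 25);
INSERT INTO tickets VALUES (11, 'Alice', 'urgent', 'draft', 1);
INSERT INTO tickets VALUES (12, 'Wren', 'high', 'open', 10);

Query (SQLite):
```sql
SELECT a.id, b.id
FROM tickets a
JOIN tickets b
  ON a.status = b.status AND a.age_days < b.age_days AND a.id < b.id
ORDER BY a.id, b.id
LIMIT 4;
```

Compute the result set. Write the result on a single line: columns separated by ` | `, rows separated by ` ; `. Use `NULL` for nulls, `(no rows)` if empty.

1 | 5 ; 2 | 4 ; 7 | 8

Pairs (a,b) with same status, a.age_days < b.age_days, a.id < b.id.
status groups: active:{3,6,9,10} draft:{1,5,7,8,11} open:{2,4,12}
Ordered by (a.id, b.id); first 4.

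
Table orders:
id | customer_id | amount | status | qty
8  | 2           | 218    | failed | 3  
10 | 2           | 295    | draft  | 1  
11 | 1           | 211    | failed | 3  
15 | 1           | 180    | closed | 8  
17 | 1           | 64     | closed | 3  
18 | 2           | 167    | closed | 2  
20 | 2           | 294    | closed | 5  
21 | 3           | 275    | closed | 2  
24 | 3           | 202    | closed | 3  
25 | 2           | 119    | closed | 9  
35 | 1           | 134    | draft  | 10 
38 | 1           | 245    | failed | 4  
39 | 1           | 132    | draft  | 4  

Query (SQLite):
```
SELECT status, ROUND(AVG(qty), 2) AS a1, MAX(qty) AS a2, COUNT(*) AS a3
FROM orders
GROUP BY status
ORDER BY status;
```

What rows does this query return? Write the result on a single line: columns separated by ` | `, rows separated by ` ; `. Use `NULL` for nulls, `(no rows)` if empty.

Group orders by status.
Per group compute: ROUND(AVG(qty), 2), MAX(qty), COUNT(*).
  closed: ids {15, 17, 18, 20, 21, 24, 25} → ROUND(AVG(qty), 2)=4.57, MAX(qty)=9, COUNT(*)=7
  draft: ids {10, 35, 39} → ROUND(AVG(qty), 2)=5, MAX(qty)=10, COUNT(*)=3
  failed: ids {8, 11, 38} → ROUND(AVG(qty), 2)=3.33, MAX(qty)=4, COUNT(*)=3

closed | 4.57 | 9 | 7 ; draft | 5 | 10 | 3 ; failed | 3.33 | 4 | 3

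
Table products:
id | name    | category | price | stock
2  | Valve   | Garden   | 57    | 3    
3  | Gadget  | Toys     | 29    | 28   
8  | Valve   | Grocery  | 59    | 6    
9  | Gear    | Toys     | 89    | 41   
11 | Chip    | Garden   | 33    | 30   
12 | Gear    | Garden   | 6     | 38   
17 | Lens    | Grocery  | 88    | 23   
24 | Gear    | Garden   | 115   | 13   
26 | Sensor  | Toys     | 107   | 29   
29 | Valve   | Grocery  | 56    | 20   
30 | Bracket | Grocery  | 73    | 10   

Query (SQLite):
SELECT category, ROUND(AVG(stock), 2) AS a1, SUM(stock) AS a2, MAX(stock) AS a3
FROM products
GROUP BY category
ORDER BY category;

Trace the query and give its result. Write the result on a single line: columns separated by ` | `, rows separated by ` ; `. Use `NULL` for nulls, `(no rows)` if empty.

Group products by category.
Per group compute: ROUND(AVG(stock), 2), SUM(stock), MAX(stock).
  Garden: ids {2, 11, 12, 24} → ROUND(AVG(stock), 2)=21, SUM(stock)=84, MAX(stock)=38
  Grocery: ids {8, 17, 29, 30} → ROUND(AVG(stock), 2)=14.75, SUM(stock)=59, MAX(stock)=23
  Toys: ids {3, 9, 26} → ROUND(AVG(stock), 2)=32.67, SUM(stock)=98, MAX(stock)=41

Garden | 21 | 84 | 38 ; Grocery | 14.75 | 59 | 23 ; Toys | 32.67 | 98 | 41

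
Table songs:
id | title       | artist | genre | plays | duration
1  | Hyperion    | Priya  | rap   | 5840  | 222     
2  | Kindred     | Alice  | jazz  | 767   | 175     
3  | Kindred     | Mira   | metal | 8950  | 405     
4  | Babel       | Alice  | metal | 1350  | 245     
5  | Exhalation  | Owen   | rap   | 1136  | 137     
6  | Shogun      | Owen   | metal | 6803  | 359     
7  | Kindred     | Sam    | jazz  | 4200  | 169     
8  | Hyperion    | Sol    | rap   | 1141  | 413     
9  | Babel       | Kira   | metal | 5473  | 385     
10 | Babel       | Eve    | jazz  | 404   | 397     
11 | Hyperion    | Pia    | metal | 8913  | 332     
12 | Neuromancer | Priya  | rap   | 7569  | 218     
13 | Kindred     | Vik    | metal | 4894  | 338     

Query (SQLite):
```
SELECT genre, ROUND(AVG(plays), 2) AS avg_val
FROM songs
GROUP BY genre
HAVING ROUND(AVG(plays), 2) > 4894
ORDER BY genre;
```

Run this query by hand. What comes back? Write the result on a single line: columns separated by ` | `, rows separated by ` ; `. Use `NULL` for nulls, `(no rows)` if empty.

metal | 6063.83

Partition songs by genre; compute ROUND(AVG(plays), 2) within each group.
HAVING: keep groups where ROUND(AVG(plays), 2) > 4894.
  jazz: ids {2, 7, 10} → ROUND(AVG(plays), 2)=1790.33
  metal: ids {3, 4, 6, 9, 11, 13} → ROUND(AVG(plays), 2)=6063.83
  rap: ids {1, 5, 8, 12} → ROUND(AVG(plays), 2)=3921.5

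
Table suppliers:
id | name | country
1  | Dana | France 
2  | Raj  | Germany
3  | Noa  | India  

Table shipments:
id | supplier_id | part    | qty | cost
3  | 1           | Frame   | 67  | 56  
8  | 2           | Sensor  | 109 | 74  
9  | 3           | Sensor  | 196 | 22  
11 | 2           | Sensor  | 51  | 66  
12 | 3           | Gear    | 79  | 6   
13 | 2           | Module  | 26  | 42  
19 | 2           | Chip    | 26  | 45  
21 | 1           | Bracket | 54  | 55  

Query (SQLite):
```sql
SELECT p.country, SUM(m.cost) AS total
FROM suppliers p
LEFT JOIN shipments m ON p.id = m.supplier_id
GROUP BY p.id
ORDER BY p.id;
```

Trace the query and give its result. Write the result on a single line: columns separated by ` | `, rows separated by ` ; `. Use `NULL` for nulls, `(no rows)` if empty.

LEFT JOIN keeps every suppliers row; unmatched ones get NULL for shipments columns.
Group by suppliers.id and compute SUM(m.cost). SUM over an all-NULL group is NULL.
  1: ids {3, 21} → SUM(m.cost)=111
  2: ids {8, 11, 13, 19} → SUM(m.cost)=227
  3: ids {9, 12} → SUM(m.cost)=28

France | 111 ; Germany | 227 ; India | 28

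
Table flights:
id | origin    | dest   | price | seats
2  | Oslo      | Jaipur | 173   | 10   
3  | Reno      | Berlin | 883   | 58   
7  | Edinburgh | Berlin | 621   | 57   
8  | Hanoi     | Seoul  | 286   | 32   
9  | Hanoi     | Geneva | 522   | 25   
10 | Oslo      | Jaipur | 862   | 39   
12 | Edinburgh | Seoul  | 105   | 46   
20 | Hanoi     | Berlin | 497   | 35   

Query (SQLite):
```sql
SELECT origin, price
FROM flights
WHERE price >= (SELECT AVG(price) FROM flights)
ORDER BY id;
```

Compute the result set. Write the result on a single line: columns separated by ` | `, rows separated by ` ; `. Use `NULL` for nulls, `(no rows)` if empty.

Scalar subquery: AVG(price) over all flights rows = 493.625.
Keep rows where price >= that value.

Reno | 883 ; Edinburgh | 621 ; Hanoi | 522 ; Oslo | 862 ; Hanoi | 497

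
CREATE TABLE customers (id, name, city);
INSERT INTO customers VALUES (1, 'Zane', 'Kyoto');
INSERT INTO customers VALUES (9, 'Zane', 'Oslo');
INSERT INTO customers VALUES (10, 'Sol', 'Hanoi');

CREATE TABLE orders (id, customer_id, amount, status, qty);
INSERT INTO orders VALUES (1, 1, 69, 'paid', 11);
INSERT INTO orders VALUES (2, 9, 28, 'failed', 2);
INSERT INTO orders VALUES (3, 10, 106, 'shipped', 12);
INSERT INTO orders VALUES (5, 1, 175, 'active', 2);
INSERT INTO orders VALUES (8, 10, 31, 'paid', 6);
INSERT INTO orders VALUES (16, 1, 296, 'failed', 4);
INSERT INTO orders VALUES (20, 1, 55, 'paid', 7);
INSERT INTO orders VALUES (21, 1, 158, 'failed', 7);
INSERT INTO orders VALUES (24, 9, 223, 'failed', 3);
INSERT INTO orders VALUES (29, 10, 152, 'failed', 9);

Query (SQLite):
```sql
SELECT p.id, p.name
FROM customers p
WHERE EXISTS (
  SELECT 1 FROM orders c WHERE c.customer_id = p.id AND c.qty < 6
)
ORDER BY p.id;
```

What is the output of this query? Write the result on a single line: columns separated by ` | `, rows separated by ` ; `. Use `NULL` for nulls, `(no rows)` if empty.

1 | Zane ; 9 | Zane

For each customers row, check whether any orders with matching customer_id has qty < 6.
Keep rows where that is true.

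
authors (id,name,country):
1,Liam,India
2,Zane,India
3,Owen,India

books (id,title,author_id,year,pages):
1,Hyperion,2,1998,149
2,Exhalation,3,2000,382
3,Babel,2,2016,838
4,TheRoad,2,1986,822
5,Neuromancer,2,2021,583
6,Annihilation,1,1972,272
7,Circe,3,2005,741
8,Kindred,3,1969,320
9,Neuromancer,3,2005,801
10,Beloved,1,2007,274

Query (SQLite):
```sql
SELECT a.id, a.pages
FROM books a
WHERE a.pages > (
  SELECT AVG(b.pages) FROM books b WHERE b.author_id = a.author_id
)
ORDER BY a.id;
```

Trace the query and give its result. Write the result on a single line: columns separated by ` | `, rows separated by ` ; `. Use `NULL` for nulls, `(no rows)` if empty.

For each books row a, compute AVG(pages) over rows sharing a.author_id.
Keep row a if a.pages > that per-group AVG.
  author_id=1: AVG(pages) = 273.0
  author_id=2: AVG(pages) = 598.0
  author_id=3: AVG(pages) = 561.0

3 | 838 ; 4 | 822 ; 7 | 741 ; 9 | 801 ; 10 | 274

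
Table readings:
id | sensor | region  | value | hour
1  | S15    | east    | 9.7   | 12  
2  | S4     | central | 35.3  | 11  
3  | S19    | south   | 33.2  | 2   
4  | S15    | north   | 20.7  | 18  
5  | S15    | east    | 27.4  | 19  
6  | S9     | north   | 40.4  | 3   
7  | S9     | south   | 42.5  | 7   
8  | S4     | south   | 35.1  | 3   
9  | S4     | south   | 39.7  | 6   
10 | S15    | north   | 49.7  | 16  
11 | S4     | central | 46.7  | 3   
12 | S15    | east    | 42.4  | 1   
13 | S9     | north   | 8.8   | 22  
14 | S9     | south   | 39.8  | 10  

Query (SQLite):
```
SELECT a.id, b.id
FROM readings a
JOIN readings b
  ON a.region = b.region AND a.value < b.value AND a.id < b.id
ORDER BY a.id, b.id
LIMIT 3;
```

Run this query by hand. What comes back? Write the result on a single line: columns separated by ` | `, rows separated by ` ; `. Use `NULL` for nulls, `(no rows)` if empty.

Pairs (a,b) with same region, a.value < b.value, a.id < b.id.
region groups: central:{2,11} east:{1,5,12} north:{4,6,10,13} south:{3,7,8,9,14}
Ordered by (a.id, b.id); first 3.

1 | 5 ; 1 | 12 ; 2 | 11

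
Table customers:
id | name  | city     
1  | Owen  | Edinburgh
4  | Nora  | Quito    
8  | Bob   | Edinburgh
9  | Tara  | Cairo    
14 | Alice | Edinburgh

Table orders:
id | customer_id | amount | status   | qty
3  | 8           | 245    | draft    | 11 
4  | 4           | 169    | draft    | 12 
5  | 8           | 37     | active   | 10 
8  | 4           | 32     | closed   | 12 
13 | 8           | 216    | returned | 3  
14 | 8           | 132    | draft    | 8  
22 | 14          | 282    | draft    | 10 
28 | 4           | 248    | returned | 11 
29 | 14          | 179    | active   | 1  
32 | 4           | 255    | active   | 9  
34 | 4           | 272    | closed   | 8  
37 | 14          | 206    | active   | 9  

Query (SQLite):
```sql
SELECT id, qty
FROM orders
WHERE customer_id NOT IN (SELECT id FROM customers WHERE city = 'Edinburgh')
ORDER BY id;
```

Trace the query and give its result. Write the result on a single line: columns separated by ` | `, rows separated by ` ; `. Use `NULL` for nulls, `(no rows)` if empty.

Inner query: customers.id where city = 'Edinburgh'.
Outer: keep orders rows whose customer_id is not in that set.
Inner query → {1, 8, 14}

4 | 12 ; 8 | 12 ; 28 | 11 ; 32 | 9 ; 34 | 8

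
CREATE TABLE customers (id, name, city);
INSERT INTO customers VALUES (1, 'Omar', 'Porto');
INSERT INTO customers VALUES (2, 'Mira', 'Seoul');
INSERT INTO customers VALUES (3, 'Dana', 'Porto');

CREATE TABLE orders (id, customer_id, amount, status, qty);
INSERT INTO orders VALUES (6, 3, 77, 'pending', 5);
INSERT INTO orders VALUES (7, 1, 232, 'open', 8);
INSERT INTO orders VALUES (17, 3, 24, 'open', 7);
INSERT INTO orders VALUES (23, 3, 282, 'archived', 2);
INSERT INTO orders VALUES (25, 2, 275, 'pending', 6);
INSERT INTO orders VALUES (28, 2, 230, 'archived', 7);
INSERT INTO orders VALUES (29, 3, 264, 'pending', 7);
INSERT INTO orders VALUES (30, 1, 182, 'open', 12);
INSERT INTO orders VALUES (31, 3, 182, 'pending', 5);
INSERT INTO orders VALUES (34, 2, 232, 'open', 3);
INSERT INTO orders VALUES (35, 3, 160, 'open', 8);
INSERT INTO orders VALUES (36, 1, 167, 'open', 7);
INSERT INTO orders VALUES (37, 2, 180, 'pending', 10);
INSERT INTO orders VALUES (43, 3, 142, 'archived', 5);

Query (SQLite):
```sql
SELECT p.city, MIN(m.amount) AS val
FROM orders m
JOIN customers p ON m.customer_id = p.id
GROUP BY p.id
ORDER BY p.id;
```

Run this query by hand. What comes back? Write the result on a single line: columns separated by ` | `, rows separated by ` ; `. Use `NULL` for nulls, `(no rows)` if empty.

Porto | 167 ; Seoul | 180 ; Porto | 24

Join each orders row to its customers via customer_id.
Group joined rows by customers.id; compute MIN(m.amount) per group.
  1: ids {7, 30, 36} → MIN(m.amount)=167
  2: ids {25, 28, 34, 37} → MIN(m.amount)=180
  3: ids {6, 17, 23, 29, 31, 35, 43} → MIN(m.amount)=24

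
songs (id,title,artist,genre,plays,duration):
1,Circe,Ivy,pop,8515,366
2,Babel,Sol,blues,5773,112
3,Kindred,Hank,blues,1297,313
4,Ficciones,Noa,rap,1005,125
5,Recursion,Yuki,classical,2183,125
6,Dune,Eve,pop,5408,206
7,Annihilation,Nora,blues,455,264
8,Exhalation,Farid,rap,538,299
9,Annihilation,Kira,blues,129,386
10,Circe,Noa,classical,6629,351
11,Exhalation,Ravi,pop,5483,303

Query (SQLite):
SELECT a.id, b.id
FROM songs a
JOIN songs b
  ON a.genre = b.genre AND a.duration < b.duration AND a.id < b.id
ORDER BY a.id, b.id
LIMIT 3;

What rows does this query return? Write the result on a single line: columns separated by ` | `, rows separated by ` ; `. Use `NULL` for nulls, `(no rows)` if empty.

Pairs (a,b) with same genre, a.duration < b.duration, a.id < b.id.
genre groups: blues:{2,3,7,9} classical:{5,10} pop:{1,6,11} rap:{4,8}
Ordered by (a.id, b.id); first 3.

2 | 3 ; 2 | 7 ; 2 | 9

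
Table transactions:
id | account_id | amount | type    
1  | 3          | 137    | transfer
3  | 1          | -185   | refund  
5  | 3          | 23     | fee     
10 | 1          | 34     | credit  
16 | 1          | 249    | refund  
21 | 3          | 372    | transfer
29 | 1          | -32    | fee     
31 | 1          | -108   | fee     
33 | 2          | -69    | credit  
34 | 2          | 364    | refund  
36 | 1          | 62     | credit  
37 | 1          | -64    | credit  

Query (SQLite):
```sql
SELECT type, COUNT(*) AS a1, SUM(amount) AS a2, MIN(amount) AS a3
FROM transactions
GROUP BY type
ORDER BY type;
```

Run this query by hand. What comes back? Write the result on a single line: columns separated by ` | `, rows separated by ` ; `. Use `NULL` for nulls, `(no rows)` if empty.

Group transactions by type.
Per group compute: COUNT(*), SUM(amount), MIN(amount).
  credit: ids {10, 33, 36, 37} → COUNT(*)=4, SUM(amount)=-37, MIN(amount)=-69
  fee: ids {5, 29, 31} → COUNT(*)=3, SUM(amount)=-117, MIN(amount)=-108
  refund: ids {3, 16, 34} → COUNT(*)=3, SUM(amount)=428, MIN(amount)=-185
  transfer: ids {1, 21} → COUNT(*)=2, SUM(amount)=509, MIN(amount)=137

credit | 4 | -37 | -69 ; fee | 3 | -117 | -108 ; refund | 3 | 428 | -185 ; transfer | 2 | 509 | 137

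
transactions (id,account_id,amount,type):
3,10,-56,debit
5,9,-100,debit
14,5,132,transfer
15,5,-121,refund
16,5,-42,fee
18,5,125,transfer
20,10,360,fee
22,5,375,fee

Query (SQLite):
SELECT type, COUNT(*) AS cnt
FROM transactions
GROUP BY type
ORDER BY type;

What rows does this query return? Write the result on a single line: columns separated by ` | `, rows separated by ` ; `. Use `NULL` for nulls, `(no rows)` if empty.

debit | 2 ; fee | 3 ; refund | 1 ; transfer | 2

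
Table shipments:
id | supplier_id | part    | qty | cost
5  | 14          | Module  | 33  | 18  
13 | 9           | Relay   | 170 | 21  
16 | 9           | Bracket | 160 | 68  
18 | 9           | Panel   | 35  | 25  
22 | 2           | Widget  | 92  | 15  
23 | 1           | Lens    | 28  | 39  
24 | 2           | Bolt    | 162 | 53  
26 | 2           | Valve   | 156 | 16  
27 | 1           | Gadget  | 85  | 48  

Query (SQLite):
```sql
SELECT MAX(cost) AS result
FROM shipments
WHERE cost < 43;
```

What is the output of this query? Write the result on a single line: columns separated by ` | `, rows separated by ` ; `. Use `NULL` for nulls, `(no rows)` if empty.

Rows where cost < 43 → cost values: [18, 21, 25, 15, 39, 16].
MAX of non-NULL values = 39.

39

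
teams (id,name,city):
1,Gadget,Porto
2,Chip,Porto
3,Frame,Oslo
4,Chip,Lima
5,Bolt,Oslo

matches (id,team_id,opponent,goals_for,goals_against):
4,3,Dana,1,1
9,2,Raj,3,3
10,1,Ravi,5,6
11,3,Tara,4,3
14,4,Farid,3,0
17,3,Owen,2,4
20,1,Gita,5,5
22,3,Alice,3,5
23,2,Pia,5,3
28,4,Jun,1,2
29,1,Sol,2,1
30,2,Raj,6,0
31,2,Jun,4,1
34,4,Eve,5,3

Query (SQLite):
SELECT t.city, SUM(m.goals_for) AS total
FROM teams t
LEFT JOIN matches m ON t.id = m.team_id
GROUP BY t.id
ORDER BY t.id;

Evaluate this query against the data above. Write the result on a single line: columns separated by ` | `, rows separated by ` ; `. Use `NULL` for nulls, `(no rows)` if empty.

LEFT JOIN keeps every teams row; unmatched ones get NULL for matches columns.
Group by teams.id and compute SUM(m.goals_for). SUM over an all-NULL group is NULL.
  1: ids {10, 20, 29} → SUM(m.goals_for)=12
  2: ids {9, 23, 30, 31} → SUM(m.goals_for)=18
  3: ids {4, 11, 17, 22} → SUM(m.goals_for)=10
  4: ids {14, 28, 34} → SUM(m.goals_for)=9
  5: ids {—} → SUM(m.goals_for)=NULL

Porto | 12 ; Porto | 18 ; Oslo | 10 ; Lima | 9 ; Oslo | NULL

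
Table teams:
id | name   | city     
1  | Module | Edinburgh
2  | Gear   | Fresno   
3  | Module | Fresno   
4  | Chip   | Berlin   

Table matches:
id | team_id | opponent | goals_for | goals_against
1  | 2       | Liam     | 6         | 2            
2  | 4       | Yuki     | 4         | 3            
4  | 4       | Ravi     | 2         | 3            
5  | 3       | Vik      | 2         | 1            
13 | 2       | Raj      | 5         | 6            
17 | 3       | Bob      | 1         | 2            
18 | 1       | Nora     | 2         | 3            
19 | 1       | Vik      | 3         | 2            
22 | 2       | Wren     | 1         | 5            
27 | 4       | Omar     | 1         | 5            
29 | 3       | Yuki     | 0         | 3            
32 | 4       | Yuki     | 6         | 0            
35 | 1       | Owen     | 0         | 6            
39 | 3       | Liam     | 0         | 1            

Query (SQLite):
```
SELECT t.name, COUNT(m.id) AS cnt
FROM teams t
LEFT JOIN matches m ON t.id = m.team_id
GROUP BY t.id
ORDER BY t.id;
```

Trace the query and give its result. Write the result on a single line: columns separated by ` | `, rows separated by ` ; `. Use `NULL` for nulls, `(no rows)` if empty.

Module | 3 ; Gear | 3 ; Module | 4 ; Chip | 4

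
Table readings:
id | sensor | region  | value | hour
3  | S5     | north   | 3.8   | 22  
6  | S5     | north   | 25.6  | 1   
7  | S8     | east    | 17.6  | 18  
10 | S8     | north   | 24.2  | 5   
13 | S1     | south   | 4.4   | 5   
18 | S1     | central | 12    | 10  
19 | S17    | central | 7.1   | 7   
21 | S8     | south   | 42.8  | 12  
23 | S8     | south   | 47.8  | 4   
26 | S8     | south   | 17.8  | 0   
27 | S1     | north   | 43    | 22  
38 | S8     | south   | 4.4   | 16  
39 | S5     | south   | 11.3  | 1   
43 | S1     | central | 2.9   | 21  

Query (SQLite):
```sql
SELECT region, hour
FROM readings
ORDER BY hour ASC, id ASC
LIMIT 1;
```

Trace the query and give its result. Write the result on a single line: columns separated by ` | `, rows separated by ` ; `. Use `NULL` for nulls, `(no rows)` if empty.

Sort by hour asc, tiebreak id asc: (0, id=26), (1, id=6), (1, id=39), (4, id=23) …. Take first 1.

south | 0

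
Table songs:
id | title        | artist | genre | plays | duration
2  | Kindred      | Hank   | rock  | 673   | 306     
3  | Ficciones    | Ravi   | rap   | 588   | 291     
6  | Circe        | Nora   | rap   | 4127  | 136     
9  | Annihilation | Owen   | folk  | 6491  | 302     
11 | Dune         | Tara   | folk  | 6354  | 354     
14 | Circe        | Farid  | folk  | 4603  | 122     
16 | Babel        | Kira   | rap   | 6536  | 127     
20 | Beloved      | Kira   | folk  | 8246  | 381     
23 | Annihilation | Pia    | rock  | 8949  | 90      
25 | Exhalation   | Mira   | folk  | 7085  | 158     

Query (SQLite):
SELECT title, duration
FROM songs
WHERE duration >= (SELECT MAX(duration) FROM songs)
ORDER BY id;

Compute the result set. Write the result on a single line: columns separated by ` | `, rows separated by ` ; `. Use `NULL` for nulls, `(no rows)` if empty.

Scalar subquery: MAX(duration) over all songs rows = 381.
Keep rows where duration >= that value.

Beloved | 381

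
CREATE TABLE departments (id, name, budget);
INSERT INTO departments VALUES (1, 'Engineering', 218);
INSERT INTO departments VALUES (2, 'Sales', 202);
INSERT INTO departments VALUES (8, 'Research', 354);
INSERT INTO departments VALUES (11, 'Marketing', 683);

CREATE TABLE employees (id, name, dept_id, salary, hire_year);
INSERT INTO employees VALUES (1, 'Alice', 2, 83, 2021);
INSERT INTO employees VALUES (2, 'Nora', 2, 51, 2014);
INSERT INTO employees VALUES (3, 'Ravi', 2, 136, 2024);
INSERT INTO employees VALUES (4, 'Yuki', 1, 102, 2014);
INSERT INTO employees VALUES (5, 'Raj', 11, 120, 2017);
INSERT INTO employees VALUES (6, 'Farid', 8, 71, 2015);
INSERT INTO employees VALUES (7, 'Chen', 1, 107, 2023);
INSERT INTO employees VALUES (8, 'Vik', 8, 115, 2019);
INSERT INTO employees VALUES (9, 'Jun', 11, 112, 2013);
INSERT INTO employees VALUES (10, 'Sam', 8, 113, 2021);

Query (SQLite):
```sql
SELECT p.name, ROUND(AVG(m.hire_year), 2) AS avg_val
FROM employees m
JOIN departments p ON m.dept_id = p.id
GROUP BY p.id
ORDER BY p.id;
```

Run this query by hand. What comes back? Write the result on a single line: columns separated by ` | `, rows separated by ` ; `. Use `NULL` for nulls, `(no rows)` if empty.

Engineering | 2018.5 ; Sales | 2019.67 ; Research | 2018.33 ; Marketing | 2015

Join each employees row to its departments via dept_id.
Group joined rows by departments.id; compute ROUND(AVG(m.hire_year), 2) per group.
  1: ids {4, 7} → ROUND(AVG(m.hire_year), 2)=2018.5
  2: ids {1, 2, 3} → ROUND(AVG(m.hire_year), 2)=2019.67
  8: ids {6, 8, 10} → ROUND(AVG(m.hire_year), 2)=2018.33
  11: ids {5, 9} → ROUND(AVG(m.hire_year), 2)=2015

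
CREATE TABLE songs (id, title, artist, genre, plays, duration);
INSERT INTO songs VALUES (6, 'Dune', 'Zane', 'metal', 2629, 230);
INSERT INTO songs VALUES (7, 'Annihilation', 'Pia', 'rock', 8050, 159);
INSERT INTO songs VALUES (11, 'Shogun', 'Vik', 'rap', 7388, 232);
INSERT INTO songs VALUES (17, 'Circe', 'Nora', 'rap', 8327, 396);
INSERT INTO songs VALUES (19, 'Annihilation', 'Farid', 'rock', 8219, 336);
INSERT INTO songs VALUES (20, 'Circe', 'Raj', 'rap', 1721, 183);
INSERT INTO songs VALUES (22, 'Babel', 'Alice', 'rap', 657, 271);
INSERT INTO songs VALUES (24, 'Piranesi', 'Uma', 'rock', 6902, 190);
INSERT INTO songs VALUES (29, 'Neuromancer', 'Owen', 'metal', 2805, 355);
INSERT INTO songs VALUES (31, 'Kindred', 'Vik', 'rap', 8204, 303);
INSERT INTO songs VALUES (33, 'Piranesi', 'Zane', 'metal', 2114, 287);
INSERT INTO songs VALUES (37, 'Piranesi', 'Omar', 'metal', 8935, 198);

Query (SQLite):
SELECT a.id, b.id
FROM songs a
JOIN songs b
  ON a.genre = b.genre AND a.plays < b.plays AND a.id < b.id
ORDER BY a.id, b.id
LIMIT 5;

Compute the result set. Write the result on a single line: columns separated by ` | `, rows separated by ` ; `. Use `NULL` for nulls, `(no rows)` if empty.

6 | 29 ; 6 | 37 ; 7 | 19 ; 11 | 17 ; 11 | 31

Pairs (a,b) with same genre, a.plays < b.plays, a.id < b.id.
genre groups: metal:{6,29,33,37} rap:{11,17,20,22,31} rock:{7,19,24}
Ordered by (a.id, b.id); first 5.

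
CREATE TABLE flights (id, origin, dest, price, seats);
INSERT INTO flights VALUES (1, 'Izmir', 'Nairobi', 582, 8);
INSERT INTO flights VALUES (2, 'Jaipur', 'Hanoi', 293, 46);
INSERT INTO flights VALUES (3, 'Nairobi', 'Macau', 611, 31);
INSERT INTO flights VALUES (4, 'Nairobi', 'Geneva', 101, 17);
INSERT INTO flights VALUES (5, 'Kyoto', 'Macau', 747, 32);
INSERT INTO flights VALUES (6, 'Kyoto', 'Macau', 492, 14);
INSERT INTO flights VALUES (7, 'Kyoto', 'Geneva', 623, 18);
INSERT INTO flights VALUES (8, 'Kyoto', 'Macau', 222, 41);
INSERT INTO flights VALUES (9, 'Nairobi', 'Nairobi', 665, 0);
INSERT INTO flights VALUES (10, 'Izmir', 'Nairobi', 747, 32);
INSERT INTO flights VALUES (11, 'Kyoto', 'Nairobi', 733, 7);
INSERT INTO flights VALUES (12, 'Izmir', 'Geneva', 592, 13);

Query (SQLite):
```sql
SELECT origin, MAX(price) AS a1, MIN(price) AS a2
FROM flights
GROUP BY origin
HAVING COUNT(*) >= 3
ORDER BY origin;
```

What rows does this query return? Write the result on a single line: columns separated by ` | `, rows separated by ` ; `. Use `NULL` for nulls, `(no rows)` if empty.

Izmir | 747 | 582 ; Kyoto | 747 | 222 ; Nairobi | 665 | 101

Group flights by origin.
Per group compute: MAX(price), MIN(price).
HAVING: drop groups with fewer than 3 rows.
  Izmir: ids {1, 10, 12} → MAX(price)=747, MIN(price)=582
  Jaipur: ids {2} → MAX(price)=293, MIN(price)=293
  Kyoto: ids {5, 6, 7, 8, 11} → MAX(price)=747, MIN(price)=222
  Nairobi: ids {3, 4, 9} → MAX(price)=665, MIN(price)=101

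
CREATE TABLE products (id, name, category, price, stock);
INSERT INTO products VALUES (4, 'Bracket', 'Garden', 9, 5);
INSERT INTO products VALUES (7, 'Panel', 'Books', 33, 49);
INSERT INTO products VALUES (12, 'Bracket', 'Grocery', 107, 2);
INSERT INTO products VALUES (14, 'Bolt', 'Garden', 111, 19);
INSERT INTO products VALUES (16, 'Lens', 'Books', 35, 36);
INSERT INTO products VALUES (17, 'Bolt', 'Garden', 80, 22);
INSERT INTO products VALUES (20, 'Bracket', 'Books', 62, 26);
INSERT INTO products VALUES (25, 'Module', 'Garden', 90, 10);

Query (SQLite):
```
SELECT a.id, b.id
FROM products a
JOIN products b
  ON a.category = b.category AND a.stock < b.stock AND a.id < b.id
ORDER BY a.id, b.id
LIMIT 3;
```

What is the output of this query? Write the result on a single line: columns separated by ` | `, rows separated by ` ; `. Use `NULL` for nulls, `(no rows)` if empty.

4 | 14 ; 4 | 17 ; 4 | 25

Pairs (a,b) with same category, a.stock < b.stock, a.id < b.id.
category groups: Books:{7,16,20} Garden:{4,14,17,25} Grocery:{12}
Ordered by (a.id, b.id); first 3.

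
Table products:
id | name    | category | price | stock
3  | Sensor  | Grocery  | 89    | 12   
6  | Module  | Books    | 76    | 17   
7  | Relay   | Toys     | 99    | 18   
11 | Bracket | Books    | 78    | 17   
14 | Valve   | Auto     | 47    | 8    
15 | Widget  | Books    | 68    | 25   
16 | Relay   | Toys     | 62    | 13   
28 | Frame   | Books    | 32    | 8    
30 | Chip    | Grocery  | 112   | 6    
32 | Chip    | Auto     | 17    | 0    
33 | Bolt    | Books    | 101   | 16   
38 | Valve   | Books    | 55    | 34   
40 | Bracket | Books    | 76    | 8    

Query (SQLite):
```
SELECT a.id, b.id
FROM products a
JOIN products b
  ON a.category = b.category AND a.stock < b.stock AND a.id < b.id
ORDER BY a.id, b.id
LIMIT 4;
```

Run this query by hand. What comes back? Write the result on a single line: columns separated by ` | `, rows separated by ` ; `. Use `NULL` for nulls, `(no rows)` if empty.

6 | 15 ; 6 | 38 ; 11 | 15 ; 11 | 38

Pairs (a,b) with same category, a.stock < b.stock, a.id < b.id.
category groups: Auto:{14,32} Books:{6,11,15,28,33,38,40} Grocery:{3,30} Toys:{7,16}
Ordered by (a.id, b.id); first 4.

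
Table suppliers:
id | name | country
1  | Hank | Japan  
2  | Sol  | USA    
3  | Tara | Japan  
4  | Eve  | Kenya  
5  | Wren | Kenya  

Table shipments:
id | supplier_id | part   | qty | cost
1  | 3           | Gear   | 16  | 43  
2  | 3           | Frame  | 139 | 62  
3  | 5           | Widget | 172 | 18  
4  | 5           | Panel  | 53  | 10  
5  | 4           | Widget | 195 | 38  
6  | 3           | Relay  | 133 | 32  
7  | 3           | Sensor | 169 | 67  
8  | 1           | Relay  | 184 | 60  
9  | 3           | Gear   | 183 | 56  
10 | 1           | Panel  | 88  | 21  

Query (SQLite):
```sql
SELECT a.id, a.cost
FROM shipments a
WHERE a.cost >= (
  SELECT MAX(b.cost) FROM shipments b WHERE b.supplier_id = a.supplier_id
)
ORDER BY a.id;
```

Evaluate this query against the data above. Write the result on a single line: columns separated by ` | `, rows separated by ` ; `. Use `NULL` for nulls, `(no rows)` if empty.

3 | 18 ; 5 | 38 ; 7 | 67 ; 8 | 60

For each shipments row a, compute MAX(cost) over rows sharing a.supplier_id.
Keep row a if a.cost >= that per-group MAX.
  supplier_id=1: MAX(cost) = 60
  supplier_id=3: MAX(cost) = 67
  supplier_id=4: MAX(cost) = 38
  supplier_id=5: MAX(cost) = 18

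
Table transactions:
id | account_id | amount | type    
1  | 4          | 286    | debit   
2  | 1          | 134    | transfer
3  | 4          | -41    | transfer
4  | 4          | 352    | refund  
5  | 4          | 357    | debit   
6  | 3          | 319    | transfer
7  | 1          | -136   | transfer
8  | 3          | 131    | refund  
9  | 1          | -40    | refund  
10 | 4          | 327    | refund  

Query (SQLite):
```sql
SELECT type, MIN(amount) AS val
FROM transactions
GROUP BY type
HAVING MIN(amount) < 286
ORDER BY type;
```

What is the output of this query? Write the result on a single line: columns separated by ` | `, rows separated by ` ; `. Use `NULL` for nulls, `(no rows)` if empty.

refund | -40 ; transfer | -136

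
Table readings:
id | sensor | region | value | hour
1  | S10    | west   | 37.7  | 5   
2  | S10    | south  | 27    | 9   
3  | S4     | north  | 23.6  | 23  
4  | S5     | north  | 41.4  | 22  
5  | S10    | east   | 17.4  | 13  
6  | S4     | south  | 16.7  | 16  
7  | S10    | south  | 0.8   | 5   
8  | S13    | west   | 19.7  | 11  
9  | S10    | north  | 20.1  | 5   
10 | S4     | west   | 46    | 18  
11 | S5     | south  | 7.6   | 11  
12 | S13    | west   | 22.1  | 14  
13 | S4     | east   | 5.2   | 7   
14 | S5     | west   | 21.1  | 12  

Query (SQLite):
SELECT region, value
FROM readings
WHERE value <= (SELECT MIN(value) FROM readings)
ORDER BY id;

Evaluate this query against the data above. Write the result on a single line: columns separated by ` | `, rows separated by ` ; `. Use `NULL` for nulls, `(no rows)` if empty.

Scalar subquery: MIN(value) over all readings rows = 0.8.
Keep rows where value <= that value.

south | 0.8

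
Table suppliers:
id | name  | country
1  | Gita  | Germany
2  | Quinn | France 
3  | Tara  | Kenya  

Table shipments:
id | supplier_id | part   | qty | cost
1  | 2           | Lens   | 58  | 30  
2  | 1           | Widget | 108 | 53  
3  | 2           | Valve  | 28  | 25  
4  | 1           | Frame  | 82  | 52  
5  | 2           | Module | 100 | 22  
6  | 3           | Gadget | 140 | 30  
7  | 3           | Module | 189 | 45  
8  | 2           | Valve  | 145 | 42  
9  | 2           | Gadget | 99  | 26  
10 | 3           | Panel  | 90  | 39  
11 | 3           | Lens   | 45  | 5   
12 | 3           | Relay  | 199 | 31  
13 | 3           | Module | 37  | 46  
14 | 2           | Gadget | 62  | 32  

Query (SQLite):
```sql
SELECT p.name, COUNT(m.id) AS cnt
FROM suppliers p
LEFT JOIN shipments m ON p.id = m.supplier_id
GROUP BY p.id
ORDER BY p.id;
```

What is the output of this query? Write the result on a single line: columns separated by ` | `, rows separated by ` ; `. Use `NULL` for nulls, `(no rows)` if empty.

LEFT JOIN keeps every suppliers row; unmatched ones get NULL for shipments columns.
Group by suppliers.id and compute COUNT(m.id). COUNT(col) of an all-NULL group is 0.
  1: ids {2, 4} → COUNT(m.id)=2
  2: ids {1, 3, 5, 8, 9, 14} → COUNT(m.id)=6
  3: ids {6, 7, 10, 11, 12, 13} → COUNT(m.id)=6

Gita | 2 ; Quinn | 6 ; Tara | 6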